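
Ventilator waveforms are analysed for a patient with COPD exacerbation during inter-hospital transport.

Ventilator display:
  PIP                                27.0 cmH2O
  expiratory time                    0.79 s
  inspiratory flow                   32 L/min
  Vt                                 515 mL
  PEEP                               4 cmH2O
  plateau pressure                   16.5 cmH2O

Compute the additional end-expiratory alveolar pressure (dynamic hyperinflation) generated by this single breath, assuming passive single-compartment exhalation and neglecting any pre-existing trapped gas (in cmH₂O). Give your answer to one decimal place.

4.7

Flow: 32 L/min ÷ 60 = 0.5333 L/s.
R = (PIP − Pplat)/V̇ = (27.0 − 16.5) / 0.5333 = 10.5/0.5333 = 19.689 cmH2O·s/L.
C = Vt/(Pplat − PEEP) = 515.0 / (16.5 − 4) = 515.0/12.5 = 41.2 mL/cmH2O.
τ = R × C = 19.689 × 0.0412 L/cmH2O = 0.8112 s.
Fraction remaining = e^(−Te/τ) = e^(−0.79/0.8112) = 0.3776; trapped volume = 515.0 × 0.3776 = 194.46 mL.
Additional alveolar pressure from trapping ≈ V_trapped / C = 194.46 / 41.2 = 4.72 cmH2O.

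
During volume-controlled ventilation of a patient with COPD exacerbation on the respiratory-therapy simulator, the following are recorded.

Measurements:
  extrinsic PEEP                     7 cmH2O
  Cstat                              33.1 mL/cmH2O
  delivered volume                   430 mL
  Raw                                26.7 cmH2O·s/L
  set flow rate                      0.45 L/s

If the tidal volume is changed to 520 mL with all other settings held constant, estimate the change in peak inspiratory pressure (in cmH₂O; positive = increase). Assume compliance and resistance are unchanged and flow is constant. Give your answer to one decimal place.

PIP = Vt/C + R·V̇ + PEEP (constant-flow equation of motion).
Only the elastic term changes: ΔPIP = ΔVt / C = (520 − 430) / 33.1 = 2.719 cmH2O.

2.7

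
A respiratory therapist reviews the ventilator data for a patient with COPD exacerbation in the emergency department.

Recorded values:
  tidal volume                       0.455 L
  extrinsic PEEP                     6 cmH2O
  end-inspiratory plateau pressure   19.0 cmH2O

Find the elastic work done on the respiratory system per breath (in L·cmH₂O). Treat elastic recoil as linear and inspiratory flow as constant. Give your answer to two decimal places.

2.96

Elastic work ≈ ½ × (Pplat − PEEP) × Vt = 0.5 × (19.0 − 6) × 0.455 L = 0.5 × 13.0 × 0.455 = 2.958 L·cmH2O.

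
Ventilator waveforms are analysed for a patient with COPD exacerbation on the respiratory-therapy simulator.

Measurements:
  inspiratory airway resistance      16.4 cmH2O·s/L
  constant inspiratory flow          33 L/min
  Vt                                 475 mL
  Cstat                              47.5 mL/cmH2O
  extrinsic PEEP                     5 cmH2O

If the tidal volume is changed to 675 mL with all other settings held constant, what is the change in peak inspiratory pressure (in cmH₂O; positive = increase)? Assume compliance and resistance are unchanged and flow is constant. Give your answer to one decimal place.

PIP = Vt/C + R·V̇ + PEEP (constant-flow equation of motion).
Only the elastic term changes: ΔPIP = ΔVt / C = (675 − 475) / 47.5 = 4.211 cmH2O.

4.2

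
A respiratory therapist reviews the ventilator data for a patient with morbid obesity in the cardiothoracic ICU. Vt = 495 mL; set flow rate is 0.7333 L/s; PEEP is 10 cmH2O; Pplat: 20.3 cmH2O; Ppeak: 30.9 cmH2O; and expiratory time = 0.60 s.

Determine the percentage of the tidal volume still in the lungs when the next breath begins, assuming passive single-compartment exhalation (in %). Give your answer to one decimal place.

R = (PIP − Pplat)/V̇ = (30.9 − 20.3) / 0.7333 = 10.6/0.7333 = 14.455 cmH2O·s/L.
C = Vt/(Pplat − PEEP) = 495.0 / (20.3 − 10) = 495.0/10.3 = 48.058 mL/cmH2O.
τ = R × C = 14.455 × 0.04806 L/cmH2O = 0.6947 s.
Fraction remaining at end-expiration = e^(−Te/τ) = e^(−0.60/0.6947) = 0.4216 → 42.16%.

42.2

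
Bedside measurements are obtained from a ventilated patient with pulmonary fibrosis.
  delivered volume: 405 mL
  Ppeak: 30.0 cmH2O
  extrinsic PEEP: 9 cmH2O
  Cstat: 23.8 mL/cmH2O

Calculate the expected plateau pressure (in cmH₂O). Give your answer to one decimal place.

26.0

Pplat = PEEP + Vt / Cstat = 9 + 405 / 23.8 = 9 + 17.017 = 26.017 cmH2O.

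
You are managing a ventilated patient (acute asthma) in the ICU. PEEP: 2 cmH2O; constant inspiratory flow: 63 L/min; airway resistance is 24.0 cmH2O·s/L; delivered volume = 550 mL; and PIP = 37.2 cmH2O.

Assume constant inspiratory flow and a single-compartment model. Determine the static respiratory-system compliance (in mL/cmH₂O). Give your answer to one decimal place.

Flow: 63 L/min ÷ 60 = 1.05 L/s.
Equation of motion (constant flow): PIP = Vt/C + R·V̇ + PEEP.
Vt/C = PIP − R·V̇ − PEEP = 37.2 − 24.0×1.05 − 2 = 37.2 − 25.2 − 2 = 10.0 cmH2O.
C = Vt / 10.0 = 550 / 10.0 = 55.0 mL/cmH2O.

55.0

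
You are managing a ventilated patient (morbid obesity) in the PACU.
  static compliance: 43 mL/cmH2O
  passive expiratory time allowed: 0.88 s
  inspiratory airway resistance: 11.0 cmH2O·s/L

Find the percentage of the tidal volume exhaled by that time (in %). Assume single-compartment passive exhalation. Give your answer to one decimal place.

84.4

τ = R × C = 11.0 × 43 mL/cmH2O = 11.0 × 0.043 L/cmH2O = 0.473 s.
Passive exhalation: V(t)/V₀ = e^(−t/τ) = e^(−0.88/0.473) = 0.1556.
Fraction exhaled = 1 − 0.1556 = 0.8444 → 84.44%.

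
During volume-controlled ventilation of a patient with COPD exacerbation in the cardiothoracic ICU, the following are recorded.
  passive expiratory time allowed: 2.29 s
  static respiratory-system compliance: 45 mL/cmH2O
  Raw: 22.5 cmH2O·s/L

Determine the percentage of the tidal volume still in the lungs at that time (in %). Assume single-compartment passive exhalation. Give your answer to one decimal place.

τ = R × C = 22.5 × 45 mL/cmH2O = 22.5 × 0.045 L/cmH2O = 1.013 s.
Passive exhalation: V(t)/V₀ = e^(−t/τ) = e^(−2.29/1.013) = 0.1043.
Fraction remaining = 0.1043 → 10.43%.

10.4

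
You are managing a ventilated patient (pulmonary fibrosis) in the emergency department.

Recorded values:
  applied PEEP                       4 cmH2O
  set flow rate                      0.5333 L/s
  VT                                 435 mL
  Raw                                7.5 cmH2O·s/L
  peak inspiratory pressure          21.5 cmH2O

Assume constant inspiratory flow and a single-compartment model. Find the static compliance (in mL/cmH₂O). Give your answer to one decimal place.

32.2

Equation of motion (constant flow): PIP = Vt/C + R·V̇ + PEEP.
Vt/C = PIP − R·V̇ − PEEP = 21.5 − 7.5×0.5333 − 4 = 21.5 − 4.0 − 4 = 13.5 cmH2O.
C = Vt / 13.5 = 435 / 13.5 = 32.222 mL/cmH2O.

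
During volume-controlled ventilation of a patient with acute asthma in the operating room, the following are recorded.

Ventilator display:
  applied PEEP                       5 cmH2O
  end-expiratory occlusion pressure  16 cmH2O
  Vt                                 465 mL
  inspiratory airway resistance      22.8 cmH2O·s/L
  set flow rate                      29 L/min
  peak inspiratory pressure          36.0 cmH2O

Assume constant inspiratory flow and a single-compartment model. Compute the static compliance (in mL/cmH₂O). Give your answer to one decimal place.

51.8

Flow: 29 L/min ÷ 60 = 0.4833 L/s.
Total PEEP = 16 cmH2O (set 5 + intrinsic 11); this is the baseline alveolar pressure.
Equation of motion (constant flow): PIP = Vt/C + R·V̇ + PEEP.
Vt/C = PIP − R·V̇ − PEEP = 36.0 − 22.8×0.4833 − 16 = 36.0 − 11.019 − 16 = 8.981 cmH2O.
C = Vt / 8.981 = 465 / 8.981 = 51.776 mL/cmH2O.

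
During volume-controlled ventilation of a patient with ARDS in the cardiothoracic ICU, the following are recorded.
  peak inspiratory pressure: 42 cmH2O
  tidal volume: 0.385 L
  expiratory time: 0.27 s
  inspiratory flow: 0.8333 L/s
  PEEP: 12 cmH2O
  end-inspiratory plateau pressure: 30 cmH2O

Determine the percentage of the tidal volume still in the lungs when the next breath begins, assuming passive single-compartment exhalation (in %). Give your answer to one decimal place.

41.6

R = (PIP − Pplat)/V̇ = (42 − 30) / 0.8333 = 12.0/0.8333 = 14.401 cmH2O·s/L.
C = Vt/(Pplat − PEEP) = 385.0 / (30 − 12) = 385.0/18.0 = 21.389 mL/cmH2O.
τ = R × C = 14.401 × 0.02139 L/cmH2O = 0.308 s.
Fraction remaining at end-expiration = e^(−Te/τ) = e^(−0.27/0.308) = 0.4162 → 41.62%.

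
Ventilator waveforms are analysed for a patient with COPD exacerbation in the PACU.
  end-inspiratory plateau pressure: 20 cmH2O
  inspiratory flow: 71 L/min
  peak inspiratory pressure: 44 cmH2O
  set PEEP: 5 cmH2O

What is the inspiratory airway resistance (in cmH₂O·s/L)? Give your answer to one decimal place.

Flow: 71 L/min ÷ 60 = 1.1833 L/s.
Raw = (PIP − Pplat) / flow = (44 − 20) / 1.1833 = 24.0 / 1.1833 = 20.282 cmH2O·s/L.

20.3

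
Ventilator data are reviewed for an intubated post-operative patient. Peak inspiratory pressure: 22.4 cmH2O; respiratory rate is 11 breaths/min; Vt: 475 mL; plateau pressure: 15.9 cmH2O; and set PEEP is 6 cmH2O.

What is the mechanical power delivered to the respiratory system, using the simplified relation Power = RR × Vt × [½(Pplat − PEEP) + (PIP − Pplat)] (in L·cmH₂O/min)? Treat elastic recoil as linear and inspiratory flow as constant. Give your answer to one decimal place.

59.8

Per-breath work = Vt × [½(Pplat−PEEP) + (PIP−Pplat)] = 0.475 × [0.5×9.9 + 6.5] = 0.475 × 11.45 = 5.439 L·cmH2O.
Power = 11 × 5.439 = 59.829 L·cmH2O/min.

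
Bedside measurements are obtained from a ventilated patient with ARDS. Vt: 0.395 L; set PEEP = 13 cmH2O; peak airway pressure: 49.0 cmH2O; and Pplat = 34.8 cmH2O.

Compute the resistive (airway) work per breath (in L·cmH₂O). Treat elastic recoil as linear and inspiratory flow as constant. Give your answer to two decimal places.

5.61

With constant inspiratory flow the resistive pressure is constant at PIP − Pplat = 49.0 − 34.8 = 14.2 cmH2O, so resistive work = 14.2 × 0.395 = 5.609 L·cmH2O.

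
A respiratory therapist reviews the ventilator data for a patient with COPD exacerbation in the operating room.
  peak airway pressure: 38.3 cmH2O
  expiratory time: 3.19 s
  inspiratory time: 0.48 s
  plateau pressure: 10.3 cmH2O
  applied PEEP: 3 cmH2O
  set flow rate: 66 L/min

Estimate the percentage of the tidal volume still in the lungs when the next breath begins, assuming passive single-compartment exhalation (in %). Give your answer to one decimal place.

Flow: 66 L/min ÷ 60 = 1.1 L/s.
Vt = flow × Ti = 1.1 L/s × 0.48 s × 1000 mL/L = 528.0 mL.
R = (PIP − Pplat)/V̇ = (38.3 − 10.3) / 1.1 = 28.0/1.1 = 25.455 cmH2O·s/L.
C = Vt/(Pplat − PEEP) = 528.0 / (10.3 − 3) = 528.0/7.3 = 72.329 mL/cmH2O.
τ = R × C = 25.455 × 0.07233 L/cmH2O = 1.841 s.
Fraction remaining at end-expiration = e^(−Te/τ) = e^(−3.19/1.841) = 0.1768 → 17.68%.

17.7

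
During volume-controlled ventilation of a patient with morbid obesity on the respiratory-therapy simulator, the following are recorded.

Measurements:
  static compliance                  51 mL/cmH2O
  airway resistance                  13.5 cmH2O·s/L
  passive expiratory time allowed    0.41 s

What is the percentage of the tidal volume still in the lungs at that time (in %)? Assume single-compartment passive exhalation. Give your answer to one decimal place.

τ = R × C = 13.5 × 51 mL/cmH2O = 13.5 × 0.051 L/cmH2O = 0.6885 s.
Passive exhalation: V(t)/V₀ = e^(−t/τ) = e^(−0.41/0.6885) = 0.5513.
Fraction remaining = 0.5513 → 55.13%.

55.1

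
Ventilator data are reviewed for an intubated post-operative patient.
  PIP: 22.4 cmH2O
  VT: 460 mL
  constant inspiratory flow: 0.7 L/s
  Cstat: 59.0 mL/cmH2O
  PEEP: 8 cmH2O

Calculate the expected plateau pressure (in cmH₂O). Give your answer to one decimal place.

Pplat = PEEP + Vt / Cstat = 8 + 460 / 59.0 = 8 + 7.797 = 15.797 cmH2O.

15.8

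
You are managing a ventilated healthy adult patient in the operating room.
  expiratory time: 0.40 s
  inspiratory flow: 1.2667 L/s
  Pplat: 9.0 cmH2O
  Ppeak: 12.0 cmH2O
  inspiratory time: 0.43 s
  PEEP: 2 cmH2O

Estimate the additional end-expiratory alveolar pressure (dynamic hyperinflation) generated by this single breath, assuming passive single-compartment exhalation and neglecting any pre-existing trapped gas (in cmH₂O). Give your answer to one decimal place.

0.8

Vt = flow × Ti = 1.2667 L/s × 0.43 s × 1000 mL/L = 544.68 mL.
R = (PIP − Pplat)/V̇ = (12.0 − 9.0) / 1.2667 = 3.0/1.2667 = 2.368 cmH2O·s/L.
C = Vt/(Pplat − PEEP) = 544.68 / (9.0 − 2) = 544.68/7.0 = 77.811 mL/cmH2O.
τ = R × C = 2.368 × 0.07781 L/cmH2O = 0.1843 s.
Fraction remaining = e^(−Te/τ) = e^(−0.40/0.1843) = 0.1141; trapped volume = 544.68 × 0.1141 = 62.148 mL.
Additional alveolar pressure from trapping ≈ V_trapped / C = 62.148 / 77.811 = 0.7987 cmH2O.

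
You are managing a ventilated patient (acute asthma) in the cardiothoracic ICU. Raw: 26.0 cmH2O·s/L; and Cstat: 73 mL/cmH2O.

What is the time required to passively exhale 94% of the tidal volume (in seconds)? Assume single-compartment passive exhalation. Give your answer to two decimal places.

5.34

τ = R × C = 26.0 × 73 mL/cmH2O = 26.0 × 0.073 L/cmH2O = 1.898 s.
Exhaled fraction f = 1 − e^(−t/τ) → t = −τ·ln(1 − f) = −1.898·ln(0.06) = 5.34 s.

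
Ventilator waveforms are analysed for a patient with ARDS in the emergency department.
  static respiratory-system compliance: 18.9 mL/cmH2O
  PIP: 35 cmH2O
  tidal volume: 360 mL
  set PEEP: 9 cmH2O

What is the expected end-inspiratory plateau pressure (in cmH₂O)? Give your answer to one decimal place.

28.0

Pplat = PEEP + Vt / Cstat = 9 + 360 / 18.9 = 9 + 19.048 = 28.048 cmH2O.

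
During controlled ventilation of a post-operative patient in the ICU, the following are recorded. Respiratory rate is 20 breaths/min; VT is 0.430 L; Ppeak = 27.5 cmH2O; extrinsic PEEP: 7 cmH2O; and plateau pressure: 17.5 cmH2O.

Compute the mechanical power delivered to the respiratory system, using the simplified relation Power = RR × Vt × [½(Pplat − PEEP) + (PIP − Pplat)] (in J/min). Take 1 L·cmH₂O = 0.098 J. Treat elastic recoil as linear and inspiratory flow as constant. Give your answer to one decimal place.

Per-breath work = Vt × [½(Pplat−PEEP) + (PIP−Pplat)] = 0.430 × [0.5×10.5 + 10.0] = 0.430 × 15.25 = 6.558 L·cmH2O.
Power = 20 × 6.558 = 131.16 L·cmH2O/min.
× 0.098 J/(L·cmH2O) → 12.854 J/min.

12.9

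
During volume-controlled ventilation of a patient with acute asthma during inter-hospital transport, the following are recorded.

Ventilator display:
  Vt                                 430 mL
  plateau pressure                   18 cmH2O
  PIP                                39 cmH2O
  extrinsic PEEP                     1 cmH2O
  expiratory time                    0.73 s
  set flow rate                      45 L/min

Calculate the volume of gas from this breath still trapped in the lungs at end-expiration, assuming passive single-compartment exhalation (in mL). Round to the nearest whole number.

Flow: 45 L/min ÷ 60 = 0.75 L/s.
R = (PIP − Pplat)/V̇ = (39 − 18) / 0.75 = 21.0/0.75 = 28.0 cmH2O·s/L.
C = Vt/(Pplat − PEEP) = 430.0 / (18 − 1) = 430.0/17.0 = 25.294 mL/cmH2O.
τ = R × C = 28.0 × 0.02529 L/cmH2O = 0.7081 s.
Fraction remaining = e^(−Te/τ) = e^(−0.73/0.7081) = 0.3567.
Trapped volume = 430.0 × 0.3567 = 153.38 mL.

153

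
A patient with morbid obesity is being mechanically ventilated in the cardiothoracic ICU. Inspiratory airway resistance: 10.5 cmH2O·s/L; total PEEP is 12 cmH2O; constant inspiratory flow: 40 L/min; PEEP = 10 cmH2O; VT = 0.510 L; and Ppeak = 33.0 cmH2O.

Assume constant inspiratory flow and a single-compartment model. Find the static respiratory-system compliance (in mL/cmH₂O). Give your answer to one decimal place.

36.4

Flow: 40 L/min ÷ 60 = 0.6667 L/s.
Total PEEP = 12 cmH2O (set 10 + intrinsic 2); this is the baseline alveolar pressure.
Equation of motion (constant flow): PIP = Vt/C + R·V̇ + PEEP.
Vt/C = PIP − R·V̇ − PEEP = 33.0 − 10.5×0.6667 − 12 = 33.0 − 7.0 − 12 = 14.0 cmH2O.
C = Vt / 14.0 = 510 / 14.0 = 36.429 mL/cmH2O.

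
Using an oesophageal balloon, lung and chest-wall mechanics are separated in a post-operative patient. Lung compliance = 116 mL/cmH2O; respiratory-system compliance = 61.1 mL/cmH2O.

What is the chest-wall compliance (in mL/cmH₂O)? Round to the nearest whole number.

1/Ccw = 1/Crs − 1/CL.
1/Ccw = 1/61.1 − 1/116 = 0.007746.
Ccw = 129.1 mL/cmH2O.

129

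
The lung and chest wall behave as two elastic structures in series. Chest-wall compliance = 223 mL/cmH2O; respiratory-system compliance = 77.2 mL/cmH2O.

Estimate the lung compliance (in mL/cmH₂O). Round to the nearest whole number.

1/CL = 1/Crs − 1/Ccw.
1/CL = 1/77.2 − 1/223 = 0.008469.
CL = 118.08 mL/cmH2O.

118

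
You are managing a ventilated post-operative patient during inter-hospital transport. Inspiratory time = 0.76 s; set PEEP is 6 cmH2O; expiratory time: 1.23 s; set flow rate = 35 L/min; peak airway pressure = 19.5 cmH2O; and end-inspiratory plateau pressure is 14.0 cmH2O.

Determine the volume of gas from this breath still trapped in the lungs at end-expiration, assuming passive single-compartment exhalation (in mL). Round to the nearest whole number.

Flow: 35 L/min ÷ 60 = 0.5833 L/s.
Vt = flow × Ti = 0.5833 L/s × 0.76 s × 1000 mL/L = 443.31 mL.
R = (PIP − Pplat)/V̇ = (19.5 − 14.0) / 0.5833 = 5.5/0.5833 = 9.429 cmH2O·s/L.
C = Vt/(Pplat − PEEP) = 443.31 / (14.0 − 6) = 443.31/8.0 = 55.414 mL/cmH2O.
τ = R × C = 9.429 × 0.05541 L/cmH2O = 0.5225 s.
Fraction remaining = e^(−Te/τ) = e^(−1.23/0.5225) = 0.09498.
Trapped volume = 443.31 × 0.09498 = 42.106 mL.

42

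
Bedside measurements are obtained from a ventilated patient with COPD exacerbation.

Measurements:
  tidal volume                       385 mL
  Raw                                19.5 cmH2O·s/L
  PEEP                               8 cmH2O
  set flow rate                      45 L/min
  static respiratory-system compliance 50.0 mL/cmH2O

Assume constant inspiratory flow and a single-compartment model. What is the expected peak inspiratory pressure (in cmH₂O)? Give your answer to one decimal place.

Flow: 45 L/min ÷ 60 = 0.75 L/s.
Equation of motion (constant flow): PIP = Vt/C + R·V̇ + PEEP.
PIP = 385/50.0 + 19.5×0.75 + 8 = 7.7 + 14.625 + 8 = 30.325 cmH2O.

30.3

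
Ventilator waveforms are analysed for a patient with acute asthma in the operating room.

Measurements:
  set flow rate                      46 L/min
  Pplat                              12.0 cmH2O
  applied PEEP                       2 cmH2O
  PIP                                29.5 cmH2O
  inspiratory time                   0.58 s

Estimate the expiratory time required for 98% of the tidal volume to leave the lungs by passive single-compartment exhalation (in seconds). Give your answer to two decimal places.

Flow: 46 L/min ÷ 60 = 0.7667 L/s.
Vt = flow × Ti = 0.7667 L/s × 0.58 s × 1000 mL/L = 444.69 mL.
R = (PIP − Pplat)/V̇ = (29.5 − 12.0) / 0.7667 = 17.5/0.7667 = 22.825 cmH2O·s/L.
C = Vt/(Pplat − PEEP) = 444.69 / (12.0 − 2) = 444.69/10.0 = 44.469 mL/cmH2O.
τ = R × C = 22.825 × 0.04447 L/cmH2O = 1.015 s.
t = −τ·ln(1 − 0.98) = −1.015·ln(0.02) = 3.971 s.

3.97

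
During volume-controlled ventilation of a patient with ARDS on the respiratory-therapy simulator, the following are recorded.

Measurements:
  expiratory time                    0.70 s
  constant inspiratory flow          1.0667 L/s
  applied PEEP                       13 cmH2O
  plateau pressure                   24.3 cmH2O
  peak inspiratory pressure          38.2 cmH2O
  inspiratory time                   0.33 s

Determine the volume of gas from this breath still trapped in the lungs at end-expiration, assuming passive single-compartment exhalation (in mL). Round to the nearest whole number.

63

Vt = flow × Ti = 1.0667 L/s × 0.33 s × 1000 mL/L = 352.01 mL.
R = (PIP − Pplat)/V̇ = (38.2 − 24.3) / 1.0667 = 13.9/1.0667 = 13.031 cmH2O·s/L.
C = Vt/(Pplat − PEEP) = 352.01 / (24.3 − 13) = 352.01/11.3 = 31.151 mL/cmH2O.
τ = R × C = 13.031 × 0.03115 L/cmH2O = 0.4059 s.
Fraction remaining = e^(−Te/τ) = e^(−0.70/0.4059) = 0.1783.
Trapped volume = 352.01 × 0.1783 = 62.763 mL.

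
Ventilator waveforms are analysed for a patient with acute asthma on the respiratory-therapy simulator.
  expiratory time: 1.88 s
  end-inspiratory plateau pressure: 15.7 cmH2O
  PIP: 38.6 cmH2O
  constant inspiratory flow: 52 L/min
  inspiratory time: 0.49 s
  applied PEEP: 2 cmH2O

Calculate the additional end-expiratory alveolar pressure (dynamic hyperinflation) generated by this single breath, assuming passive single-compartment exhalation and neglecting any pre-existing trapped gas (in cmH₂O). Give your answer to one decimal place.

Flow: 52 L/min ÷ 60 = 0.8667 L/s.
Vt = flow × Ti = 0.8667 L/s × 0.49 s × 1000 mL/L = 424.68 mL.
R = (PIP − Pplat)/V̇ = (38.6 − 15.7) / 0.8667 = 22.9/0.8667 = 26.422 cmH2O·s/L.
C = Vt/(Pplat − PEEP) = 424.68 / (15.7 − 2) = 424.68/13.7 = 30.999 mL/cmH2O.
τ = R × C = 26.422 × 0.031 L/cmH2O = 0.8191 s.
Fraction remaining = e^(−Te/τ) = e^(−1.88/0.8191) = 0.1007; trapped volume = 424.68 × 0.1007 = 42.765 mL.
Additional alveolar pressure from trapping ≈ V_trapped / C = 42.765 / 30.999 = 1.38 cmH2O.

1.4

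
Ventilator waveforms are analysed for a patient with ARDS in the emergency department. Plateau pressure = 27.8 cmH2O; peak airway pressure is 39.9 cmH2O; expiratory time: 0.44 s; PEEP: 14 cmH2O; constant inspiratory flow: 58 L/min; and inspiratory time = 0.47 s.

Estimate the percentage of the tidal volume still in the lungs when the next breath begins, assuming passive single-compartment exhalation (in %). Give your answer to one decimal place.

34.4

Flow: 58 L/min ÷ 60 = 0.9667 L/s.
Vt = flow × Ti = 0.9667 L/s × 0.47 s × 1000 mL/L = 454.35 mL.
R = (PIP − Pplat)/V̇ = (39.9 − 27.8) / 0.9667 = 12.1/0.9667 = 12.517 cmH2O·s/L.
C = Vt/(Pplat − PEEP) = 454.35 / (27.8 − 14) = 454.35/13.8 = 32.924 mL/cmH2O.
τ = R × C = 12.517 × 0.03292 L/cmH2O = 0.4121 s.
Fraction remaining at end-expiration = e^(−Te/τ) = e^(−0.44/0.4121) = 0.3438 → 34.38%.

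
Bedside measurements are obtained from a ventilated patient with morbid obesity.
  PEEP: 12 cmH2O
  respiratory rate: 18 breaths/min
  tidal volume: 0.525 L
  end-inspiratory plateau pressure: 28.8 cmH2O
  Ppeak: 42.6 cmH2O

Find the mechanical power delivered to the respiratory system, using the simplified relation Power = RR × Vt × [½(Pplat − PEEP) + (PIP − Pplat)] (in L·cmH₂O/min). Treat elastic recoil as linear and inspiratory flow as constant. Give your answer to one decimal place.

209.8

Per-breath work = Vt × [½(Pplat−PEEP) + (PIP−Pplat)] = 0.525 × [0.5×16.8 + 13.8] = 0.525 × 22.2 = 11.655 L·cmH2O.
Power = 18 × 11.655 = 209.79 L·cmH2O/min.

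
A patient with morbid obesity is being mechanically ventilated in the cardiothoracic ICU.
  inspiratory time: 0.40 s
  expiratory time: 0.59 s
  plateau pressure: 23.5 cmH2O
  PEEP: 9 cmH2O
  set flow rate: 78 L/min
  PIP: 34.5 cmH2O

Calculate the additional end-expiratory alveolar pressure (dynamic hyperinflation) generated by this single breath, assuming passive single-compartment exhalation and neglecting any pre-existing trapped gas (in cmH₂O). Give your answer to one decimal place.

Flow: 78 L/min ÷ 60 = 1.3 L/s.
Vt = flow × Ti = 1.3 L/s × 0.40 s × 1000 mL/L = 520.0 mL.
R = (PIP − Pplat)/V̇ = (34.5 − 23.5) / 1.3 = 11.0/1.3 = 8.462 cmH2O·s/L.
C = Vt/(Pplat − PEEP) = 520.0 / (23.5 − 9) = 520.0/14.5 = 35.862 mL/cmH2O.
τ = R × C = 8.462 × 0.03586 L/cmH2O = 0.3034 s.
Fraction remaining = e^(−Te/τ) = e^(−0.59/0.3034) = 0.143; trapped volume = 520.0 × 0.143 = 74.36 mL.
Additional alveolar pressure from trapping ≈ V_trapped / C = 74.36 / 35.862 = 2.074 cmH2O.

2.1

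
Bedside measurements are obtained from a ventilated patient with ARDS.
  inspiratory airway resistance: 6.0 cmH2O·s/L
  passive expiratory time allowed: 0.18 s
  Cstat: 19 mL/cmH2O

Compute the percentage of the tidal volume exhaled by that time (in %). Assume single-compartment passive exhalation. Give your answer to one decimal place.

τ = R × C = 6.0 × 19 mL/cmH2O = 6.0 × 0.019 L/cmH2O = 0.114 s.
Passive exhalation: V(t)/V₀ = e^(−t/τ) = e^(−0.18/0.114) = 0.2062.
Fraction exhaled = 1 − 0.2062 = 0.7938 → 79.38%.

79.4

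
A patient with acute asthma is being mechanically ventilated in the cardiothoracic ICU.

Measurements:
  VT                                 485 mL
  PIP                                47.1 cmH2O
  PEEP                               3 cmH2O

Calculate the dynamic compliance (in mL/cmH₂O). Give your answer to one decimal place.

Dynamic compliance = Vt / (PIP − PEEP) = 485 / (47.1 − 3) = 485 / 44.1 = 10.998 mL/cmH2O.

11.0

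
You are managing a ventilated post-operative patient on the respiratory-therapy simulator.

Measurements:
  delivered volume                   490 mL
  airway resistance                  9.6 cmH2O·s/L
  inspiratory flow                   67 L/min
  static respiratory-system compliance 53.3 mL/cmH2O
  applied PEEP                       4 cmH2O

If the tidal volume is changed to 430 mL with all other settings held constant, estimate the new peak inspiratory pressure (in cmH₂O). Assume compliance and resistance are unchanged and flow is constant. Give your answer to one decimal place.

Flow: 67 L/min ÷ 60 = 1.1167 L/s.
PIP = Vt/C + R·V̇ + PEEP (constant-flow equation of motion).
Only the elastic term changes: ΔPIP = ΔVt / C = (430 − 490) / 53.3 = -1.126 cmH2O.
Original PIP = 490/53.3 + 9.6×1.1167 + 4 = 23.914 cmH2O; new PIP = 23.914 + (-1.126) = 22.788 cmH2O.

22.8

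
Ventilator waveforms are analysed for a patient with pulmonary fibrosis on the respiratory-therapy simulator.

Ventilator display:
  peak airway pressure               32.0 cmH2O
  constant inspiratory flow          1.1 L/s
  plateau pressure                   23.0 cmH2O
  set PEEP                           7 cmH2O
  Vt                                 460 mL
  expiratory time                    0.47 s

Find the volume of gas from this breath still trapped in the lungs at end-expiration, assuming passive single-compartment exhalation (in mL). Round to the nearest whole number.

R = (PIP − Pplat)/V̇ = (32.0 − 23.0) / 1.1 = 9.0/1.1 = 8.182 cmH2O·s/L.
C = Vt/(Pplat − PEEP) = 460.0 / (23.0 − 7) = 460.0/16.0 = 28.75 mL/cmH2O.
τ = R × C = 8.182 × 0.02875 L/cmH2O = 0.2352 s.
Fraction remaining = e^(−Te/τ) = e^(−0.47/0.2352) = 0.1356.
Trapped volume = 460.0 × 0.1356 = 62.376 mL.

62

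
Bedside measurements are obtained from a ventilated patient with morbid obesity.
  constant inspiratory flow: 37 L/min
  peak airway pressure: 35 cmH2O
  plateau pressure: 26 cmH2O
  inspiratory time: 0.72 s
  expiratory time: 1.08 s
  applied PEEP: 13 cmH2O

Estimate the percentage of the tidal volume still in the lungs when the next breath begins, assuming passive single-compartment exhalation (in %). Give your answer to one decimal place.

11.5

Flow: 37 L/min ÷ 60 = 0.6167 L/s.
Vt = flow × Ti = 0.6167 L/s × 0.72 s × 1000 mL/L = 444.02 mL.
R = (PIP − Pplat)/V̇ = (35 − 26) / 0.6167 = 9.0/0.6167 = 14.594 cmH2O·s/L.
C = Vt/(Pplat − PEEP) = 444.02 / (26 − 13) = 444.02/13.0 = 34.155 mL/cmH2O.
τ = R × C = 14.594 × 0.03416 L/cmH2O = 0.4985 s.
Fraction remaining at end-expiration = e^(−Te/τ) = e^(−1.08/0.4985) = 0.1146 → 11.46%.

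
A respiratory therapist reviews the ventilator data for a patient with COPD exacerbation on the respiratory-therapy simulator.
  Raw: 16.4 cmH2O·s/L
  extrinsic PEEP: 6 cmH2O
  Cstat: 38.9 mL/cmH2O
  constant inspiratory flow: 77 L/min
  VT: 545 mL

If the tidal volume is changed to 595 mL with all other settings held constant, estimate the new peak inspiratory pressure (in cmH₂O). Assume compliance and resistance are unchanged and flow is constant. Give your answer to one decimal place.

Flow: 77 L/min ÷ 60 = 1.2833 L/s.
PIP = Vt/C + R·V̇ + PEEP (constant-flow equation of motion).
Only the elastic term changes: ΔPIP = ΔVt / C = (595 − 545) / 38.9 = 1.285 cmH2O.
Original PIP = 545/38.9 + 16.4×1.2833 + 6 = 41.056 cmH2O; new PIP = 41.056 + (1.285) = 42.341 cmH2O.

42.3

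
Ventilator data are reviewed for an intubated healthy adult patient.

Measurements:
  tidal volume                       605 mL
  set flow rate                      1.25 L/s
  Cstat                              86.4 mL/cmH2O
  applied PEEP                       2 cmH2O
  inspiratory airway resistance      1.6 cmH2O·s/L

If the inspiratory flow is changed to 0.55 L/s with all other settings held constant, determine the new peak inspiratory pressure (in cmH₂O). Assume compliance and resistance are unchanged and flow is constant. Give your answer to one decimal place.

9.9

PIP = Vt/C + R·V̇ + PEEP (constant-flow equation of motion).
Only the resistive term changes: ΔPIP = R × ΔV̇ = 1.6 × (0.55 − 1.25) = 1.6 × -0.7 = -1.12 cmH2O.
Original PIP = 605/86.4 + 1.6×1.25 + 2 = 11.002 cmH2O; new PIP = 11.002 + (-1.12) = 9.882 cmH2O.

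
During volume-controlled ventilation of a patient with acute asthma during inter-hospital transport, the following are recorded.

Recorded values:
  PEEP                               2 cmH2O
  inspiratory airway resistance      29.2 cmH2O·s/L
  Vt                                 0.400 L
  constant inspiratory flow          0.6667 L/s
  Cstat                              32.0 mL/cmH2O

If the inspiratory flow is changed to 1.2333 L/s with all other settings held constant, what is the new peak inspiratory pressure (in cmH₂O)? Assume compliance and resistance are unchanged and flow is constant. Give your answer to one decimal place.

50.5

PIP = Vt/C + R·V̇ + PEEP (constant-flow equation of motion).
Only the resistive term changes: ΔPIP = R × ΔV̇ = 29.2 × (1.2333 − 0.6667) = 29.2 × 0.5666 = 16.545 cmH2O.
Original PIP = 400/32.0 + 29.2×0.6667 + 2 = 33.968 cmH2O; new PIP = 33.968 + (16.545) = 50.513 cmH2O.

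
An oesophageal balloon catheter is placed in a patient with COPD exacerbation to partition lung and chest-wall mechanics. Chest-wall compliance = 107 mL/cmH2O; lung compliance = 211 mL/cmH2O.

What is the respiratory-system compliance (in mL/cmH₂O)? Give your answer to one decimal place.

Lung and chest wall are elastances in series: 1/Crs = 1/CL + 1/Ccw.
1/Crs = 1/211 + 1/107 = 0.01409.
Crs = 70.972 mL/cmH2O.

71.0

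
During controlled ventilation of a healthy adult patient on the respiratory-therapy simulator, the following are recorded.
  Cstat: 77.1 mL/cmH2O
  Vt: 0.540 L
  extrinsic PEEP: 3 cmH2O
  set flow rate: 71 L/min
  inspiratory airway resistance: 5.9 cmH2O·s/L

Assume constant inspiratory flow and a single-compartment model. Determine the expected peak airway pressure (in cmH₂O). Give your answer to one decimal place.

17.0

Flow: 71 L/min ÷ 60 = 1.1833 L/s.
Equation of motion (constant flow): PIP = Vt/C + R·V̇ + PEEP.
PIP = 540/77.1 + 5.9×1.1833 + 3 = 7.004 + 6.981 + 3 = 16.985 cmH2O.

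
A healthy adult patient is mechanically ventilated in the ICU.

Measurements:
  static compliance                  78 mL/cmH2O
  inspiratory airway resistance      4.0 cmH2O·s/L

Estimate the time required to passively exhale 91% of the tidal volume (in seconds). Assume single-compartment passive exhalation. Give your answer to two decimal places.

0.75

τ = R × C = 4.0 × 78 mL/cmH2O = 4.0 × 0.078 L/cmH2O = 0.312 s.
Exhaled fraction f = 1 − e^(−t/τ) → t = −τ·ln(1 − f) = −0.312·ln(0.09) = 0.7513 s.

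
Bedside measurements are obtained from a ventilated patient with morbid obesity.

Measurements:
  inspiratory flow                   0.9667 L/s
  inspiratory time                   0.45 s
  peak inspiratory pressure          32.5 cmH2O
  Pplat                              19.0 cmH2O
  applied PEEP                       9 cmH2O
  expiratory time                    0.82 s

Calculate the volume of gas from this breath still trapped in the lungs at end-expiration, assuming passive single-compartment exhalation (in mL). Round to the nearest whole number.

Vt = flow × Ti = 0.9667 L/s × 0.45 s × 1000 mL/L = 435.02 mL.
R = (PIP − Pplat)/V̇ = (32.5 − 19.0) / 0.9667 = 13.5/0.9667 = 13.965 cmH2O·s/L.
C = Vt/(Pplat − PEEP) = 435.02 / (19.0 − 9) = 435.02/10.0 = 43.502 mL/cmH2O.
τ = R × C = 13.965 × 0.0435 L/cmH2O = 0.6075 s.
Fraction remaining = e^(−Te/τ) = e^(−0.82/0.6075) = 0.2593.
Trapped volume = 435.02 × 0.2593 = 112.8 mL.

113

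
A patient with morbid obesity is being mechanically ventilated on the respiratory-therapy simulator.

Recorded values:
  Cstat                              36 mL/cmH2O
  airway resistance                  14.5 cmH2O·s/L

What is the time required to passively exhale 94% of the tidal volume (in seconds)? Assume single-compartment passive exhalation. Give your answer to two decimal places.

1.47

τ = R × C = 14.5 × 36 mL/cmH2O = 14.5 × 0.036 L/cmH2O = 0.522 s.
Exhaled fraction f = 1 − e^(−t/τ) → t = −τ·ln(1 − f) = −0.522·ln(0.06) = 1.469 s.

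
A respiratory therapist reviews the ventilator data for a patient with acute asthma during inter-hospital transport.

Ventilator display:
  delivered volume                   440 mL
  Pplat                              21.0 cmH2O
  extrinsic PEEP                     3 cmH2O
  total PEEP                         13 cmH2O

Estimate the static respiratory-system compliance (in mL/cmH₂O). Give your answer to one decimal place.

End-expiratory occlusion gives total PEEP = 13 cmH2O (intrinsic PEEP = 13 − 3 = 10). Use total PEEP for the elastic gradient.
Cstat = Vt / (Pplat − PEEPtotal) = 440 / (21.0 − 13) = 440 / 8.0 = 55.0 mL/cmH2O.

55.0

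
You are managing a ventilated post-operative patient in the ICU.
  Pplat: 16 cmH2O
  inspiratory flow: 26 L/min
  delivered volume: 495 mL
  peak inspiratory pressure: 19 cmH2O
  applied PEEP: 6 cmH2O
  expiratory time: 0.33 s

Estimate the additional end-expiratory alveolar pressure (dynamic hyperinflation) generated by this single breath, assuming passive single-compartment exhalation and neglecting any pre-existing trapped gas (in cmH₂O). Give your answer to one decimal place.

Flow: 26 L/min ÷ 60 = 0.4333 L/s.
R = (PIP − Pplat)/V̇ = (19 − 16) / 0.4333 = 3.0/0.4333 = 6.924 cmH2O·s/L.
C = Vt/(Pplat − PEEP) = 495.0 / (16 − 6) = 495.0/10.0 = 49.5 mL/cmH2O.
τ = R × C = 6.924 × 0.0495 L/cmH2O = 0.3427 s.
Fraction remaining = e^(−Te/τ) = e^(−0.33/0.3427) = 0.3818; trapped volume = 495.0 × 0.3818 = 188.99 mL.
Additional alveolar pressure from trapping ≈ V_trapped / C = 188.99 / 49.5 = 3.818 cmH2O.

3.8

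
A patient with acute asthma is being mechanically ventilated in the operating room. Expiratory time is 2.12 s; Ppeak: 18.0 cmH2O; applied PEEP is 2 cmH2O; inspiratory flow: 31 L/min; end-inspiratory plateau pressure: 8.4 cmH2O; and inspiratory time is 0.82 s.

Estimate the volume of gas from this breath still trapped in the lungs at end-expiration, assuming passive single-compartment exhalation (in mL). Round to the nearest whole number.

76

Flow: 31 L/min ÷ 60 = 0.5167 L/s.
Vt = flow × Ti = 0.5167 L/s × 0.82 s × 1000 mL/L = 423.69 mL.
R = (PIP − Pplat)/V̇ = (18.0 − 8.4) / 0.5167 = 9.6/0.5167 = 18.579 cmH2O·s/L.
C = Vt/(Pplat − PEEP) = 423.69 / (8.4 − 2) = 423.69/6.4 = 66.202 mL/cmH2O.
τ = R × C = 18.579 × 0.0662 L/cmH2O = 1.23 s.
Fraction remaining = e^(−Te/τ) = e^(−2.12/1.23) = 0.1784.
Trapped volume = 423.69 × 0.1784 = 75.586 mL.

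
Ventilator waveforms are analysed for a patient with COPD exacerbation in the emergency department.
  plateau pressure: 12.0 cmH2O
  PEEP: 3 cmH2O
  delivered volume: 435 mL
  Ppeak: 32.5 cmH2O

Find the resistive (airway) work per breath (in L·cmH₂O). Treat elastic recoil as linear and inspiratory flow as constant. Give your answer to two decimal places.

With constant inspiratory flow the resistive pressure is constant at PIP − Pplat = 32.5 − 12.0 = 20.5 cmH2O, so resistive work = 20.5 × 0.435 = 8.918 L·cmH2O.

8.92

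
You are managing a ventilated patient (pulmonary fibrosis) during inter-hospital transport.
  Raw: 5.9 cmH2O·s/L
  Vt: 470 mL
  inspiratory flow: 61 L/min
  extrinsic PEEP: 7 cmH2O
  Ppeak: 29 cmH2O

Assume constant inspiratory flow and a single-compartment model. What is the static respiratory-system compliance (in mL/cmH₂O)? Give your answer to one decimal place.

29.4

Flow: 61 L/min ÷ 60 = 1.0167 L/s.
Equation of motion (constant flow): PIP = Vt/C + R·V̇ + PEEP.
Vt/C = PIP − R·V̇ − PEEP = 29 − 5.9×1.0167 − 7 = 29 − 5.999 − 7 = 16.001 cmH2O.
C = Vt / 16.001 = 470 / 16.001 = 29.373 mL/cmH2O.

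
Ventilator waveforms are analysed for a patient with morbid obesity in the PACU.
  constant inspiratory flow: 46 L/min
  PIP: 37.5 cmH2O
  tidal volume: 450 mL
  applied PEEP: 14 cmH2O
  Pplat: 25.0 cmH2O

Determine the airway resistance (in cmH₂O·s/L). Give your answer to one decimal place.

16.3

Flow: 46 L/min ÷ 60 = 0.7667 L/s.
Raw = (PIP − Pplat) / flow = (37.5 − 25.0) / 0.7667 = 12.5 / 0.7667 = 16.304 cmH2O·s/L.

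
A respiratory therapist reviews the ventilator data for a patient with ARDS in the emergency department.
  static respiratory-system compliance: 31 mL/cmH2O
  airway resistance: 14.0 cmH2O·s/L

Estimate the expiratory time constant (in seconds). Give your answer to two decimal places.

τ = R × C = 14.0 × 31 mL/cmH2O = 14.0 × 0.031 L/cmH2O = 0.434 s.

0.43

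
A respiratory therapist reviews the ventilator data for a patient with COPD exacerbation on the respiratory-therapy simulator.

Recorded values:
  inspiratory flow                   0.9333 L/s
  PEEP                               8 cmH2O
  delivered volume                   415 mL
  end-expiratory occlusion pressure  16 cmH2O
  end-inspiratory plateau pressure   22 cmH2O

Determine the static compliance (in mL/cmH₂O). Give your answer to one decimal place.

69.2

End-expiratory occlusion gives total PEEP = 16 cmH2O (intrinsic PEEP = 16 − 8 = 8). Use total PEEP for the elastic gradient.
Cstat = Vt / (Pplat − PEEPtotal) = 415 / (22 − 16) = 415 / 6.0 = 69.167 mL/cmH2O.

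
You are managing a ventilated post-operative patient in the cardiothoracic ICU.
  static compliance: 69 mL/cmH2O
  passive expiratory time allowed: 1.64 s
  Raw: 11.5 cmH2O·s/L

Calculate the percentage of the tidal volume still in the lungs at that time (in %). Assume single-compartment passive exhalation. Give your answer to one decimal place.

τ = R × C = 11.5 × 69 mL/cmH2O = 11.5 × 0.069 L/cmH2O = 0.7935 s.
Passive exhalation: V(t)/V₀ = e^(−t/τ) = e^(−1.64/0.7935) = 0.1266.
Fraction remaining = 0.1266 → 12.66%.

12.7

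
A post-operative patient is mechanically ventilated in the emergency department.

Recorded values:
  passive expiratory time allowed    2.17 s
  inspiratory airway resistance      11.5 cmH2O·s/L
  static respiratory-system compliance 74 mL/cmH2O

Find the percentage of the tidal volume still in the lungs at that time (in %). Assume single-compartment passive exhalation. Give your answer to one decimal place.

7.8

τ = R × C = 11.5 × 74 mL/cmH2O = 11.5 × 0.074 L/cmH2O = 0.851 s.
Passive exhalation: V(t)/V₀ = e^(−t/τ) = e^(−2.17/0.851) = 0.07809.
Fraction remaining = 0.07809 → 7.809%.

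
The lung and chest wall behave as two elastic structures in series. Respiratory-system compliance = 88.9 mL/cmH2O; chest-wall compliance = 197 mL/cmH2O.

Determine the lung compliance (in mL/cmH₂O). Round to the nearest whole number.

162

1/CL = 1/Crs − 1/Ccw.
1/CL = 1/88.9 − 1/197 = 0.006172.
CL = 162.02 mL/cmH2O.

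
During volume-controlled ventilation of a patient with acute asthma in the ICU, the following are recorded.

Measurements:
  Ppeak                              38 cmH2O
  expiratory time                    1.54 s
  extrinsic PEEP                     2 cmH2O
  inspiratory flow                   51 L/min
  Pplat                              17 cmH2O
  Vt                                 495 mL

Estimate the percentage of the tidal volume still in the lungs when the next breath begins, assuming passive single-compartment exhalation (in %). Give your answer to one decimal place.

15.1

Flow: 51 L/min ÷ 60 = 0.85 L/s.
R = (PIP − Pplat)/V̇ = (38 − 17) / 0.85 = 21.0/0.85 = 24.706 cmH2O·s/L.
C = Vt/(Pplat − PEEP) = 495.0 / (17 − 2) = 495.0/15.0 = 33.0 mL/cmH2O.
τ = R × C = 24.706 × 0.033 L/cmH2O = 0.8153 s.
Fraction remaining at end-expiration = e^(−Te/τ) = e^(−1.54/0.8153) = 0.1512 → 15.12%.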